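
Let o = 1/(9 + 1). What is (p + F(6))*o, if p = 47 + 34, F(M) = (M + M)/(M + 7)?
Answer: 213/26 ≈ 8.1923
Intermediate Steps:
F(M) = 2*M/(7 + M) (F(M) = (2*M)/(7 + M) = 2*M/(7 + M))
o = 1/10 ≈ 0.10000
p = 81
(p + F(6))*o = (81 + 2*6/(7 + 6))*(1/10) = (81 + 2*6/13)*(1/10) = (81 + 2*6*(1/13))*(1/10) = (81 + 12/13)*(1/10) = (1065/13)*(1/10) = 213/26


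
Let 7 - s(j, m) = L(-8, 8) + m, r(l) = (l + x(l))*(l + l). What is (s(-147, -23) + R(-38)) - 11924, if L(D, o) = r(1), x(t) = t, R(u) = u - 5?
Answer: -11941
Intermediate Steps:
R(u) = -5 + u
r(l) = 4*l² (r(l) = (l + l)*(l + l) = (2*l)*(2*l) = 4*l²)
L(D, o) = 4 (L(D, o) = 4*1² = 4*1 = 4)
s(j, m) = 3 - m (s(j, m) = 7 - (4 + m) = 7 + (-4 - m) = 3 - m)
(s(-147, -23) + R(-38)) - 11924 = ((3 - 1*(-23)) + (-5 - 38)) - 11924 = ((3 + 23) - 43) - 11924 = (26 - 43) - 11924 = -17 - 11924 = -11941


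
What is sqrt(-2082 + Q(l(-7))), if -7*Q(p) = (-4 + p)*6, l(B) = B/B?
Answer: 2*I*sqrt(25473)/7 ≈ 45.601*I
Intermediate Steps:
l(B) = 1
Q(p) = 24/7 - 6*p/7 (Q(p) = -(-4 + p)*6/7 = -(-24 + 6*p)/7 = 24/7 - 6*p/7)
sqrt(-2082 + Q(l(-7))) = sqrt(-2082 + (24/7 - 6/7*1)) = sqrt(-2082 + (24/7 - 6/7)) = sqrt(-2082 + 18/7) = sqrt(-14556/7) = 2*I*sqrt(25473)/7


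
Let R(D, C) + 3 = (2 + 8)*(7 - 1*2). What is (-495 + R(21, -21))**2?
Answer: 200704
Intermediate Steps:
R(D, C) = 47 (R(D, C) = -3 + (2 + 8)*(7 - 1*2) = -3 + 10*(7 - 2) = -3 + 10*5 = -3 + 50 = 47)
(-495 + R(21, -21))**2 = (-495 + 47)**2 = (-448)**2 = 200704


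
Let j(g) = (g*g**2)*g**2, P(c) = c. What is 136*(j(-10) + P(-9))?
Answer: -13601224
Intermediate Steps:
j(g) = g**5 (j(g) = g**3*g**2 = g**5)
136*(j(-10) + P(-9)) = 136*((-10)**5 - 9) = 136*(-100000 - 9) = 136*(-100009) = -13601224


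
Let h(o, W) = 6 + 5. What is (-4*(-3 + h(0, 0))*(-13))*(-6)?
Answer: -2496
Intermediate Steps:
h(o, W) = 11
(-4*(-3 + h(0, 0))*(-13))*(-6) = (-4*(-3 + 11)*(-13))*(-6) = (-4*8*(-13))*(-6) = -32*(-13)*(-6) = 416*(-6) = -2496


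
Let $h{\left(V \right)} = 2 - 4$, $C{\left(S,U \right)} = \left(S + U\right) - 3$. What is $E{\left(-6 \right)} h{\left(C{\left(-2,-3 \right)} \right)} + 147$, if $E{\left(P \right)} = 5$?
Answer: $137$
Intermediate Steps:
$C{\left(S,U \right)} = -3 + S + U$
$h{\left(V \right)} = -2$
$E{\left(-6 \right)} h{\left(C{\left(-2,-3 \right)} \right)} + 147 = 5 \left(-2\right) + 147 = -10 + 147 = 137$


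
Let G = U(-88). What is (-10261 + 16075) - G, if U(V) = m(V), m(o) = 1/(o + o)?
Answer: 1023265/176 ≈ 5814.0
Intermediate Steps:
m(o) = 1/(2*o)
U(V) = 1/(2*V)
G = -1/176 (G = (½)/(-88) = (½)*(-1/88) = -1/176 ≈ -0.0056818)
(-10261 + 16075) - G = (-10261 + 16075) - 1*(-1/176) = 5814 + 1/176 = 1023265/176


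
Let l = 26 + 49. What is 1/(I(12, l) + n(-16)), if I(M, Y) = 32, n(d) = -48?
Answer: -1/16 ≈ -0.062500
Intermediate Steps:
l = 75
1/(I(12, l) + n(-16)) = 1/(32 - 48) = 1/(-16) = -1/16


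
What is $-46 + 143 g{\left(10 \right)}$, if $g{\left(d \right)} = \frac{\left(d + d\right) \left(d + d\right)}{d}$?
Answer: $5674$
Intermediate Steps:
$g{\left(d \right)} = 4 d$ ($g{\left(d \right)} = \frac{2 d 2 d}{d} = \frac{4 d^{2}}{d} = 4 d$)
$-46 + 143 g{\left(10 \right)} = -46 + 143 \cdot 4 \cdot 10 = -46 + 143 \cdot 40 = -46 + 5720 = 5674$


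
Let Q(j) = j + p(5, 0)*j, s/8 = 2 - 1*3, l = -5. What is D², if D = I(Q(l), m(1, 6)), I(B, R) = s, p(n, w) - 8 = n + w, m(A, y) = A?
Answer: 64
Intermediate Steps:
p(n, w) = 8 + n + w (p(n, w) = 8 + (n + w) = 8 + n + w)
s = -8 (s = 8*(2 - 1*3) = 8*(2 - 3) = 8*(-1) = -8)
Q(j) = 14*j (Q(j) = j + (8 + 5 + 0)*j = j + 13*j = 14*j)
I(B, R) = -8
D = -8
D² = (-8)² = 64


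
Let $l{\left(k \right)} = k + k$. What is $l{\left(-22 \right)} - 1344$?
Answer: $-1388$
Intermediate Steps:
$l{\left(k \right)} = 2 k$
$l{\left(-22 \right)} - 1344 = 2 \left(-22\right) - 1344 = -44 - 1344 = -1388$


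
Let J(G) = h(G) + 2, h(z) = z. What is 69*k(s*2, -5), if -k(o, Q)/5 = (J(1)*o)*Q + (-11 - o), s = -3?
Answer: -29325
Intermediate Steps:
J(G) = 2 + G (J(G) = G + 2 = 2 + G)
k(o, Q) = 55 + 5*o - 15*Q*o (k(o, Q) = -5*(((2 + 1)*o)*Q + (-11 - o)) = -5*((3*o)*Q + (-11 - o)) = -5*(3*Q*o + (-11 - o)) = -5*(-11 - o + 3*Q*o) = 55 + 5*o - 15*Q*o)
69*k(s*2, -5) = 69*(55 + 5*(-3*2) - 15*(-5)*(-3*2)) = 69*(55 + 5*(-6) - 15*(-5)*(-6)) = 69*(55 - 30 - 450) = 69*(-425) = -29325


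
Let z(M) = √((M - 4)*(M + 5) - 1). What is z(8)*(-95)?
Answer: -95*√51 ≈ -678.44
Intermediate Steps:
z(M) = √(-1 + (-4 + M)*(5 + M)) (z(M) = √((-4 + M)*(5 + M) - 1) = √(-1 + (-4 + M)*(5 + M)))
z(8)*(-95) = √(-21 + 8 + 8²)*(-95) = √(-21 + 8 + 64)*(-95) = √51*(-95) = -95*√51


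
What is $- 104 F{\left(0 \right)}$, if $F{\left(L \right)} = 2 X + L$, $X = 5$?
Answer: $-1040$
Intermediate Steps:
$F{\left(L \right)} = 10 + L$ ($F{\left(L \right)} = 2 \cdot 5 + L = 10 + L$)
$- 104 F{\left(0 \right)} = - 104 \left(10 + 0\right) = \left(-104\right) 10 = -1040$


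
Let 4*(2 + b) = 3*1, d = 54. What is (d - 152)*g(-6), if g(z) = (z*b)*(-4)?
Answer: 2940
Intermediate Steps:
b = -5/4 (b = -2 + (3*1)/4 = -2 + (1/4)*3 = -2 + 3/4 = -5/4 ≈ -1.2500)
g(z) = 5*z (g(z) = (z*(-5/4))*(-4) = -5*z/4*(-4) = 5*z)
(d - 152)*g(-6) = (54 - 152)*(5*(-6)) = -98*(-30) = 2940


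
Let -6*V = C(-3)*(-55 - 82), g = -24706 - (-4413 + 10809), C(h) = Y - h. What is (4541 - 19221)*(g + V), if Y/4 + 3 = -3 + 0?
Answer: 463616420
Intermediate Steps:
Y = -24 (Y = -12 + 4*(-3 + 0) = -12 + 4*(-3) = -12 - 12 = -24)
C(h) = -24 - h
g = -31102 (g = -24706 - 1*6396 = -24706 - 6396 = -31102)
V = -959/2 (V = -(-24 - 1*(-3))*(-55 - 82)/6 = -(-24 + 3)*(-137)/6 = -(-7)*(-137)/2 = -1/6*2877 = -959/2 ≈ -479.50)
(4541 - 19221)*(g + V) = (4541 - 19221)*(-31102 - 959/2) = -14680*(-63163/2) = 463616420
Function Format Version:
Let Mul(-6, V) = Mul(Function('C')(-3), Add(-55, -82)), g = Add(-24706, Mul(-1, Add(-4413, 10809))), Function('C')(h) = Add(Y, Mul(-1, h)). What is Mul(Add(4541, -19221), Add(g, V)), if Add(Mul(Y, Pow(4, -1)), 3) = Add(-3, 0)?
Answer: 463616420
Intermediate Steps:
Y = -24 (Y = Add(-12, Mul(4, Add(-3, 0))) = Add(-12, Mul(4, -3)) = Add(-12, -12) = -24)
Function('C')(h) = Add(-24, Mul(-1, h))
g = -31102 (g = Add(-24706, Mul(-1, 6396)) = Add(-24706, -6396) = -31102)
V = Rational(-959, 2) (V = Mul(Rational(-1, 6), Mul(Add(-24, Mul(-1, -3)), Add(-55, -82))) = Mul(Rational(-1, 6), Mul(Add(-24, 3), -137)) = Mul(Rational(-1, 6), Mul(-21, -137)) = Mul(Rational(-1, 6), 2877) = Rational(-959, 2) ≈ -479.50)
Mul(Add(4541, -19221), Add(g, V)) = Mul(Add(4541, -19221), Add(-31102, Rational(-959, 2))) = Mul(-14680, Rational(-63163, 2)) = 463616420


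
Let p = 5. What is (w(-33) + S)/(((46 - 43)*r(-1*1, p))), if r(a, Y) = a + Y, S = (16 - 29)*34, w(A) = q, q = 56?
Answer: -193/6 ≈ -32.167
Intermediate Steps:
w(A) = 56
S = -442 (S = -13*34 = -442)
r(a, Y) = Y + a
(w(-33) + S)/(((46 - 43)*r(-1*1, p))) = (56 - 442)/(((46 - 43)*(5 - 1*1))) = -386*1/(3*(5 - 1)) = -386/(3*4) = -386/12 = -386*1/12 = -193/6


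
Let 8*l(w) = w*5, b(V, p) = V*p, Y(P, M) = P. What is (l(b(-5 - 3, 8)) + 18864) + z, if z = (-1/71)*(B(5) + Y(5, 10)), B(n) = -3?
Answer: 1336502/71 ≈ 18824.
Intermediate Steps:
z = -2/71 (z = (-1/71)*(-3 + 5) = -1*1/71*2 = -1/71*2 = -2/71 ≈ -0.028169)
l(w) = 5*w/8 (l(w) = (w*5)/8 = (5*w)/8 = 5*w/8)
(l(b(-5 - 3, 8)) + 18864) + z = (5*((-5 - 3)*8)/8 + 18864) - 2/71 = (5*(-8*8)/8 + 18864) - 2/71 = ((5/8)*(-64) + 18864) - 2/71 = (-40 + 18864) - 2/71 = 18824 - 2/71 = 1336502/71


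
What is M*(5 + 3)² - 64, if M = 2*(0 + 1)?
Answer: 64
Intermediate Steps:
M = 2 (M = 2*1 = 2)
M*(5 + 3)² - 64 = 2*(5 + 3)² - 64 = 2*8² - 64 = 2*64 - 64 = 128 - 64 = 64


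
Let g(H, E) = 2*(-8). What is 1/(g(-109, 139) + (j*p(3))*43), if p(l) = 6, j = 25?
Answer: 1/6434 ≈ 0.00015542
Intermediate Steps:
g(H, E) = -16
1/(g(-109, 139) + (j*p(3))*43) = 1/(-16 + (25*6)*43) = 1/(-16 + 150*43) = 1/(-16 + 6450) = 1/6434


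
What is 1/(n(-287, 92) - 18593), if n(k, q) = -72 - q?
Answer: -1/18757 ≈ -5.3313e-5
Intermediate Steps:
1/(n(-287, 92) - 18593) = 1/((-72 - 1*92) - 18593) = 1/((-72 - 92) - 18593) = 1/(-164 - 18593) = 1/(-18757) = -1/18757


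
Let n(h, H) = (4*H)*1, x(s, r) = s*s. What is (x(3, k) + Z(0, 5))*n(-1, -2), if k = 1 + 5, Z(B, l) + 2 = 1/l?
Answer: -288/5 ≈ -57.600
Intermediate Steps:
Z(B, l) = -2 + 1/l
k = 6
x(s, r) = s²
n(h, H) = 4*H
(x(3, k) + Z(0, 5))*n(-1, -2) = (3² + (-2 + 1/5))*(4*(-2)) = (9 + (-2 + ⅕))*(-8) = (9 - 9/5)*(-8) = (36/5)*(-8) = -288/5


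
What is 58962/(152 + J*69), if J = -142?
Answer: -29481/4823 ≈ -6.1126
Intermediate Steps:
58962/(152 + J*69) = 58962/(152 - 142*69) = 58962/(152 - 9798) = 58962/(-9646) = 58962*(-1/9646) = -29481/4823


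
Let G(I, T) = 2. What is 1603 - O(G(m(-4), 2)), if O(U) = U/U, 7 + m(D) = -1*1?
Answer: 1602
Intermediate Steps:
m(D) = -8 (m(D) = -7 - 1*1 = -7 - 1 = -8)
O(U) = 1
1603 - O(G(m(-4), 2)) = 1603 - 1*1 = 1603 - 1 = 1602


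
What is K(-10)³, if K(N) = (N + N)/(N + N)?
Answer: 1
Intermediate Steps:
K(N) = 1 (K(N) = (2*N)/((2*N)) = (2*N)*(1/(2*N)) = 1)
K(-10)³ = 1³ = 1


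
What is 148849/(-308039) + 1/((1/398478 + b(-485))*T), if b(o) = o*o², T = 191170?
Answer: -28121429571086074759322/58196541754710890963845 ≈ -0.48321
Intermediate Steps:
b(o) = o³
148849/(-308039) + 1/((1/398478 + b(-485))*T) = 148849/(-308039) + 1/((1/398478 + (-485)³)*191170) = 148849*(-1/308039) + (1/191170)/(1/398478 - 114084125) = -148849/308039 + (1/191170)/(-45460013961749/398478) = -148849/308039 - 398478/45460013961749*1/191170 = -148849/308039 - 199239/4345295434533778165 = -28121429571086074759322/58196541754710890963845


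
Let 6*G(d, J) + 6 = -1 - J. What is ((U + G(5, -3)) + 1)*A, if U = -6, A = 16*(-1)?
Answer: 272/3 ≈ 90.667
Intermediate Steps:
G(d, J) = -7/6 - J/6 (G(d, J) = -1 + (-1 - J)/6 = -1 + (-⅙ - J/6) = -7/6 - J/6)
A = -16
((U + G(5, -3)) + 1)*A = ((-6 + (-7/6 - ⅙*(-3))) + 1)*(-16) = ((-6 + (-7/6 + ½)) + 1)*(-16) = ((-6 - ⅔) + 1)*(-16) = (-20/3 + 1)*(-16) = -17/3*(-16) = 272/3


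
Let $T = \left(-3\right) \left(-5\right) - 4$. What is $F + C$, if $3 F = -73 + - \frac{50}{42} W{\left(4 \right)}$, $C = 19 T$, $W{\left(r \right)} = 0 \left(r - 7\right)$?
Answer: $\frac{554}{3} \approx 184.67$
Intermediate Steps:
$W{\left(r \right)} = 0$ ($W{\left(r \right)} = 0 \left(-7 + r\right) = 0$)
$T = 11$ ($T = 15 - 4 = 11$)
$C = 209$ ($C = 19 \cdot 11 = 209$)
$F = - \frac{73}{3}$ ($F = \frac{-73 + - \frac{50}{42} \cdot 0}{3} = \frac{-73 + \left(-50\right) \frac{1}{42} \cdot 0}{3} = \frac{-73 - 0}{3} = \frac{-73 + 0}{3} = \frac{1}{3} \left(-73\right) = - \frac{73}{3} \approx -24.333$)
$F + C = - \frac{73}{3} + 209 = \frac{554}{3}$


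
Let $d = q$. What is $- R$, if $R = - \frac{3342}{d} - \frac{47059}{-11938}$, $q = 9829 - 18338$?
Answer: $- \frac{3467101}{799846} \approx -4.3347$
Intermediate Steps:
$q = -8509$ ($q = 9829 - 18338 = -8509$)
$d = -8509$
$R = \frac{3467101}{799846}$ ($R = - \frac{3342}{-8509} - \frac{47059}{-11938} = \left(-3342\right) \left(- \frac{1}{8509}\right) - - \frac{47059}{11938} = \frac{3342}{8509} + \frac{47059}{11938} = \frac{3467101}{799846} \approx 4.3347$)
$- R = \left(-1\right) \frac{3467101}{799846} = - \frac{3467101}{799846}$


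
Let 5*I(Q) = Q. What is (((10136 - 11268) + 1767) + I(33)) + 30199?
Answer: 154203/5 ≈ 30841.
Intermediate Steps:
I(Q) = Q/5
(((10136 - 11268) + 1767) + I(33)) + 30199 = (((10136 - 11268) + 1767) + (⅕)*33) + 30199 = ((-1132 + 1767) + 33/5) + 30199 = (635 + 33/5) + 30199 = 3208/5 + 30199 = 154203/5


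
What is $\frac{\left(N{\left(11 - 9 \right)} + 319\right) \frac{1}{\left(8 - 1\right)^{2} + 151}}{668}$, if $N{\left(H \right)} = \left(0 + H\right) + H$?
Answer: $\frac{323}{133600} \approx 0.0024177$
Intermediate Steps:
$N{\left(H \right)} = 2 H$ ($N{\left(H \right)} = H + H = 2 H$)
$\frac{\left(N{\left(11 - 9 \right)} + 319\right) \frac{1}{\left(8 - 1\right)^{2} + 151}}{668} = \frac{\left(2 \left(11 - 9\right) + 319\right) \frac{1}{\left(8 - 1\right)^{2} + 151}}{668} = \frac{2 \left(11 - 9\right) + 319}{7^{2} + 151} \cdot \frac{1}{668} = \frac{2 \cdot 2 + 319}{49 + 151} \cdot \frac{1}{668} = \frac{4 + 319}{200} \cdot \frac{1}{668} = 323 \cdot \frac{1}{200} \cdot \frac{1}{668} = \frac{323}{200} \cdot \frac{1}{668} = \frac{323}{133600}$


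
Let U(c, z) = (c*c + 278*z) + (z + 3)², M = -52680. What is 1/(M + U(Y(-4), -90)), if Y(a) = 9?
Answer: -1/70050 ≈ -1.4276e-5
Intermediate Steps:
U(c, z) = c² + (3 + z)² + 278*z (U(c, z) = (c² + 278*z) + (3 + z)² = c² + (3 + z)² + 278*z)
1/(M + U(Y(-4), -90)) = 1/(-52680 + (9² + (3 - 90)² + 278*(-90))) = 1/(-52680 + (81 + (-87)² - 25020)) = 1/(-52680 + (81 + 7569 - 25020)) = 1/(-52680 - 17370) = 1/(-70050) = -1/70050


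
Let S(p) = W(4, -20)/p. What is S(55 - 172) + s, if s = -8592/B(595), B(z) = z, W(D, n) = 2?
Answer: -1006454/69615 ≈ -14.457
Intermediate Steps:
S(p) = 2/p
s = -8592/595 ≈ -14.440
S(55 - 172) + s = 2/(55 - 172) - 8592/595 = 2/(-117) - 8592/595 = 2*(-1/117) - 8592/595 = -2/117 - 8592/595 = -1006454/69615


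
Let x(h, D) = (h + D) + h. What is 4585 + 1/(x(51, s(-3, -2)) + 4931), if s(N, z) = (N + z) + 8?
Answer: 23090061/5036 ≈ 4585.0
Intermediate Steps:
s(N, z) = 8 + N + z
x(h, D) = D + 2*h (x(h, D) = (D + h) + h = D + 2*h)
4585 + 1/(x(51, s(-3, -2)) + 4931) = 4585 + 1/(((8 - 3 - 2) + 2*51) + 4931) = 4585 + 1/((3 + 102) + 4931) = 4585 + 1/(105 + 4931) = 4585 + 1/5036 = 23090061/5036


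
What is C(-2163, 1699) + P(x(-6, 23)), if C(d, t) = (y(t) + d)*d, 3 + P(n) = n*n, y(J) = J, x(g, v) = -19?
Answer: 1003990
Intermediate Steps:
P(n) = -3 + n**2 (P(n) = -3 + n*n = -3 + n**2)
C(d, t) = d*(d + t) (C(d, t) = (t + d)*d = (d + t)*d = d*(d + t))
C(-2163, 1699) + P(x(-6, 23)) = -2163*(-2163 + 1699) + (-3 + (-19)**2) = -2163*(-464) + (-3 + 361) = 1003632 + 358 = 1003990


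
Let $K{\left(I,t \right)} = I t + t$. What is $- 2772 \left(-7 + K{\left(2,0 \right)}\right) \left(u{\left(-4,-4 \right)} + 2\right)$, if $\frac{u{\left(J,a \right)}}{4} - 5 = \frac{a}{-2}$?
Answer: $582120$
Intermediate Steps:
$u{\left(J,a \right)} = 20 - 2 a$ ($u{\left(J,a \right)} = 20 + 4 \frac{a}{-2} = 20 + 4 a \left(- \frac{1}{2}\right) = 20 + 4 \left(- \frac{a}{2}\right) = 20 - 2 a$)
$K{\left(I,t \right)} = t + I t$
$- 2772 \left(-7 + K{\left(2,0 \right)}\right) \left(u{\left(-4,-4 \right)} + 2\right) = - 2772 \left(-7 + 0 \left(1 + 2\right)\right) \left(\left(20 - -8\right) + 2\right) = - 2772 \left(-7 + 0 \cdot 3\right) \left(\left(20 + 8\right) + 2\right) = - 2772 \left(-7 + 0\right) \left(28 + 2\right) = - 2772 \left(\left(-7\right) 30\right) = \left(-2772\right) \left(-210\right) = 582120$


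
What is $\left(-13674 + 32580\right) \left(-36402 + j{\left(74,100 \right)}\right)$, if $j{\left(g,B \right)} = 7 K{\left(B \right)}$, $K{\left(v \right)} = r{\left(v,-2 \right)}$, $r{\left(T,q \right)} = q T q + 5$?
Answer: $-634617702$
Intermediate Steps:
$r{\left(T,q \right)} = 5 + T q^{2}$ ($r{\left(T,q \right)} = T q q + 5 = T q^{2} + 5 = 5 + T q^{2}$)
$K{\left(v \right)} = 5 + 4 v$ ($K{\left(v \right)} = 5 + v \left(-2\right)^{2} = 5 + v 4 = 5 + 4 v$)
$j{\left(g,B \right)} = 35 + 28 B$ ($j{\left(g,B \right)} = 7 \left(5 + 4 B\right) = 35 + 28 B$)
$\left(-13674 + 32580\right) \left(-36402 + j{\left(74,100 \right)}\right) = \left(-13674 + 32580\right) \left(-36402 + \left(35 + 28 \cdot 100\right)\right) = 18906 \left(-36402 + \left(35 + 2800\right)\right) = 18906 \left(-36402 + 2835\right) = 18906 \left(-33567\right) = -634617702$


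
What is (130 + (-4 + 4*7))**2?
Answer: 23716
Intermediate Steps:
(130 + (-4 + 4*7))**2 = (130 + (-4 + 28))**2 = (130 + 24)**2 = 154**2 = 23716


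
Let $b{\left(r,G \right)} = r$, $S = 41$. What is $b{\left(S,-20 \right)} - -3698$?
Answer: $3739$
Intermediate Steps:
$b{\left(S,-20 \right)} - -3698 = 41 - -3698 = 41 + 3698 = 3739$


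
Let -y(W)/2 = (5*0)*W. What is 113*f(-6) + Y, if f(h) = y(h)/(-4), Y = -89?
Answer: -89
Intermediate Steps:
y(W) = 0 (y(W) = -2*5*0*W = -0*W = -2*0 = 0)
f(h) = 0 (f(h) = 0/(-4) = 0*(-¼) = 0)
113*f(-6) + Y = 113*0 - 89 = 0 - 89 = -89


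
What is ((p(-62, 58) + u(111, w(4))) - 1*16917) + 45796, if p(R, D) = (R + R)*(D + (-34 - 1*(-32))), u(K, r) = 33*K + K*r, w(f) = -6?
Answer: 24932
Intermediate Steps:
p(R, D) = 2*R*(-2 + D) (p(R, D) = (2*R)*(D + (-34 + 32)) = (2*R)*(D - 2) = (2*R)*(-2 + D) = 2*R*(-2 + D))
((p(-62, 58) + u(111, w(4))) - 1*16917) + 45796 = ((2*(-62)*(-2 + 58) + 111*(33 - 6)) - 1*16917) + 45796 = ((2*(-62)*56 + 111*27) - 16917) + 45796 = ((-6944 + 2997) - 16917) + 45796 = (-3947 - 16917) + 45796 = -20864 + 45796 = 24932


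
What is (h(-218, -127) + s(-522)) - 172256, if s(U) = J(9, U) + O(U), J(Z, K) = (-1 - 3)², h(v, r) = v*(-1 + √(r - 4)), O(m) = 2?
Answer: -172020 - 218*I*√131 ≈ -1.7202e+5 - 2495.1*I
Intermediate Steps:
h(v, r) = v*(-1 + √(-4 + r))
J(Z, K) = 16 (J(Z, K) = (-4)² = 16)
s(U) = 18 (s(U) = 16 + 2 = 18)
(h(-218, -127) + s(-522)) - 172256 = (-218*(-1 + √(-4 - 127)) + 18) - 172256 = (-218*(-1 + √(-131)) + 18) - 172256 = (-218*(-1 + I*√131) + 18) - 172256 = ((218 - 218*I*√131) + 18) - 172256 = (236 - 218*I*√131) - 172256 = -172020 - 218*I*√131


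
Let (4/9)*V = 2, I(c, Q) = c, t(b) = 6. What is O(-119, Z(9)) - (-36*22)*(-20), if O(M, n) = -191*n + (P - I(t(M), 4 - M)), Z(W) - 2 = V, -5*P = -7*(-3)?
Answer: -170917/10 ≈ -17092.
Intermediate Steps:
P = -21/5 (P = -(-7)*(-3)/5 = -⅕*21 = -21/5 ≈ -4.2000)
V = 9/2 (V = (9/4)*2 = 9/2 ≈ 4.5000)
Z(W) = 13/2 (Z(W) = 2 + 9/2 = 13/2)
O(M, n) = -51/5 - 191*n (O(M, n) = -191*n + (-21/5 - 1*6) = -191*n + (-21/5 - 6) = -191*n - 51/5 = -51/5 - 191*n)
O(-119, Z(9)) - (-36*22)*(-20) = (-51/5 - 191*13/2) - (-36*22)*(-20) = (-51/5 - 2483/2) - (-792)*(-20) = -12517/10 - 1*15840 = -12517/10 - 15840 = -170917/10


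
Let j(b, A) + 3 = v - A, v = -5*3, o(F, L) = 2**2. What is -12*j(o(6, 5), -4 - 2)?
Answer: 144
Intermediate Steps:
o(F, L) = 4
v = -15
j(b, A) = -18 - A (j(b, A) = -3 + (-15 - A) = -18 - A)
-12*j(o(6, 5), -4 - 2) = -12*(-18 - (-4 - 2)) = -12*(-18 - 1*(-6)) = -12*(-18 + 6) = -12*(-12) = 144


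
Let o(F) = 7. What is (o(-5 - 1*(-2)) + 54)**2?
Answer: 3721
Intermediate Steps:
(o(-5 - 1*(-2)) + 54)**2 = (7 + 54)**2 = 61**2 = 3721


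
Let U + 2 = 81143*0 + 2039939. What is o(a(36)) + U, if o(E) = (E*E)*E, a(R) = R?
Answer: 2086593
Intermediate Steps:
o(E) = E³ (o(E) = E²*E = E³)
U = 2039937 (U = -2 + (81143*0 + 2039939) = -2 + (0 + 2039939) = -2 + 2039939 = 2039937)
o(a(36)) + U = 36³ + 2039937 = 46656 + 2039937 = 2086593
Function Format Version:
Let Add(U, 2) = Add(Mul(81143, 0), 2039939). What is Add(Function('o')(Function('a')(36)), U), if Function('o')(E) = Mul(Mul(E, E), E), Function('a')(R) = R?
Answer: 2086593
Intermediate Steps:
Function('o')(E) = Pow(E, 3) (Function('o')(E) = Mul(Pow(E, 2), E) = Pow(E, 3))
U = 2039937 (U = Add(-2, Add(Mul(81143, 0), 2039939)) = Add(-2, Add(0, 2039939)) = Add(-2, 2039939) = 2039937)
Add(Function('o')(Function('a')(36)), U) = Add(Pow(36, 3), 2039937) = Add(46656, 2039937) = 2086593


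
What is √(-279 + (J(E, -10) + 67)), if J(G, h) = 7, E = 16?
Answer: I*√205 ≈ 14.318*I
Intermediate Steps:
√(-279 + (J(E, -10) + 67)) = √(-279 + (7 + 67)) = √(-279 + 74) = √(-205) = I*√205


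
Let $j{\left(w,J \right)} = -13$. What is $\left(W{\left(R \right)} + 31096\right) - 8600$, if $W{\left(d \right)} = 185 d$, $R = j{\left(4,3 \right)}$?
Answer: $20091$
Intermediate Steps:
$R = -13$
$\left(W{\left(R \right)} + 31096\right) - 8600 = \left(185 \left(-13\right) + 31096\right) - 8600 = \left(-2405 + 31096\right) - 8600 = 28691 - 8600 = 20091$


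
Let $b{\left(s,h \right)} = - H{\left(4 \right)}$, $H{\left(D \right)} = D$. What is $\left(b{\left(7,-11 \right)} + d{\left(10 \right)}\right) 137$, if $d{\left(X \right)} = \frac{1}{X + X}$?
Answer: $- \frac{10823}{20} \approx -541.15$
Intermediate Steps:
$d{\left(X \right)} = \frac{1}{2 X}$
$b{\left(s,h \right)} = -4$ ($b{\left(s,h \right)} = \left(-1\right) 4 = -4$)
$\left(b{\left(7,-11 \right)} + d{\left(10 \right)}\right) 137 = \left(-4 + \frac{1}{2 \cdot 10}\right) 137 = \left(-4 + \frac{1}{2} \cdot \frac{1}{10}\right) 137 = \left(-4 + \frac{1}{20}\right) 137 = \left(- \frac{79}{20}\right) 137 = - \frac{10823}{20}$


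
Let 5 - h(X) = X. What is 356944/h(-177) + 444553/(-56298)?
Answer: 1429594619/731874 ≈ 1953.3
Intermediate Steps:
h(X) = 5 - X
356944/h(-177) + 444553/(-56298) = 356944/(5 - 1*(-177)) + 444553/(-56298) = 356944/(5 + 177) + 444553*(-1/56298) = 356944/182 - 444553/56298 = 356944*(1/182) - 444553/56298 = 25496/13 - 444553/56298 = 1429594619/731874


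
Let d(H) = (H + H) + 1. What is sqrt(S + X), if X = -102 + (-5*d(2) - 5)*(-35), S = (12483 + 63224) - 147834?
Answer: I*sqrt(71179) ≈ 266.79*I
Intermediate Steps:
d(H) = 1 + 2*H (d(H) = 2*H + 1 = 1 + 2*H)
S = -72127 (S = 75707 - 147834 = -72127)
X = 948 (X = -102 + (-5*(1 + 2*2) - 5)*(-35) = -102 + (-5*(1 + 4) - 5)*(-35) = -102 + (-5*5 - 5)*(-35) = -102 + (-25 - 5)*(-35) = -102 - 30*(-35) = -102 + 1050 = 948)
sqrt(S + X) = sqrt(-72127 + 948) = sqrt(-71179) = I*sqrt(71179)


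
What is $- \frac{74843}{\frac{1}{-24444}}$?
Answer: $1829462292$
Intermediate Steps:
$- \frac{74843}{\frac{1}{-24444}} = - \frac{74843}{- \frac{1}{24444}} = \left(-74843\right) \left(-24444\right) = 1829462292$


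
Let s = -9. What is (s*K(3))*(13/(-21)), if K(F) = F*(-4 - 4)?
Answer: -936/7 ≈ -133.71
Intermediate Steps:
K(F) = -8*F (K(F) = F*(-8) = -8*F)
(s*K(3))*(13/(-21)) = (-(-72)*3)*(13/(-21)) = (-9*(-24))*(13*(-1/21)) = 216*(-13/21) = -936/7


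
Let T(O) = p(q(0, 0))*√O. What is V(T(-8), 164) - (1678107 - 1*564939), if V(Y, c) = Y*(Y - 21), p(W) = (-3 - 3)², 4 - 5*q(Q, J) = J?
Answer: -1123536 - 1512*I*√2 ≈ -1.1235e+6 - 2138.3*I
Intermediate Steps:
q(Q, J) = ⅘ - J/5
p(W) = 36 (p(W) = (-6)² = 36)
T(O) = 36*√O
V(Y, c) = Y*(-21 + Y)
V(T(-8), 164) - (1678107 - 1*564939) = (36*√(-8))*(-21 + 36*√(-8)) - (1678107 - 1*564939) = (36*(2*I*√2))*(-21 + 36*(2*I*√2)) - (1678107 - 564939) = (72*I*√2)*(-21 + 72*I*√2) - 1*1113168 = 72*I*√2*(-21 + 72*I*√2) - 1113168 = -1113168 + 72*I*√2*(-21 + 72*I*√2)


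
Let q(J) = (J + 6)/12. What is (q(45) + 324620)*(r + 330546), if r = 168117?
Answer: 647512409511/4 ≈ 1.6188e+11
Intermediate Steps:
q(J) = ½ + J/12 (q(J) = (6 + J)/12 = ½ + J/12)
(q(45) + 324620)*(r + 330546) = ((½ + (1/12)*45) + 324620)*(168117 + 330546) = ((½ + 15/4) + 324620)*498663 = (17/4 + 324620)*498663 = (1298497/4)*498663 = 647512409511/4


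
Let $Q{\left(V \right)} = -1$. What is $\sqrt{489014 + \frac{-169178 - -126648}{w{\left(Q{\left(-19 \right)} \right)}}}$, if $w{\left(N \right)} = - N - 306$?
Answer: $\frac{2 \sqrt{455034990}}{61} \approx 699.4$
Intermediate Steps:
$w{\left(N \right)} = -306 - N$
$\sqrt{489014 + \frac{-169178 - -126648}{w{\left(Q{\left(-19 \right)} \right)}}} = \sqrt{489014 + \frac{-169178 - -126648}{-306 - -1}} = \sqrt{489014 + \frac{-169178 + 126648}{-306 + 1}} = \sqrt{489014 - \frac{42530}{-305}} = \sqrt{489014 - - \frac{8506}{61}} = \sqrt{489014 + \frac{8506}{61}} = \sqrt{\frac{29838360}{61}} = \frac{2 \sqrt{455034990}}{61}$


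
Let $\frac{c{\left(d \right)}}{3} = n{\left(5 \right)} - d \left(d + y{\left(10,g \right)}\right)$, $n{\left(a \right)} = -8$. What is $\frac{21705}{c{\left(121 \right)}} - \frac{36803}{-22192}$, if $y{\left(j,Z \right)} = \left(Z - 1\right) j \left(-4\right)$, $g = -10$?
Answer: $\frac{123050513}{79294352} \approx 1.5518$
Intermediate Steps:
$y{\left(j,Z \right)} = - 4 j \left(-1 + Z\right)$ ($y{\left(j,Z \right)} = \left(-1 + Z\right) j \left(-4\right) = j \left(-1 + Z\right) \left(-4\right) = - 4 j \left(-1 + Z\right)$)
$c{\left(d \right)} = -24 - 3 d \left(440 + d\right)$ ($c{\left(d \right)} = 3 \left(-8 - d \left(d + 4 \cdot 10 \left(1 - -10\right)\right)\right) = 3 \left(-8 - d \left(d + 4 \cdot 10 \left(1 + 10\right)\right)\right) = 3 \left(-8 - d \left(d + 4 \cdot 10 \cdot 11\right)\right) = 3 \left(-8 - d \left(d + 440\right)\right) = 3 \left(-8 - d \left(440 + d\right)\right) = -24 - 3 d \left(440 + d\right)$)
$\frac{21705}{c{\left(121 \right)}} - \frac{36803}{-22192} = \frac{21705}{-24 - 159720 - 3 \cdot 121^{2}} - \frac{36803}{-22192} = \frac{21705}{-24 - 159720 - 43923} - - \frac{1937}{1168} = \frac{21705}{-24 - 159720 - 43923} + \frac{1937}{1168} = \frac{21705}{-203667} + \frac{1937}{1168} = 21705 \left(- \frac{1}{203667}\right) + \frac{1937}{1168} = - \frac{7235}{67889} + \frac{1937}{1168} = \frac{123050513}{79294352}$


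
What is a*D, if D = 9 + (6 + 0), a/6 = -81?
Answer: -7290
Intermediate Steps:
a = -486 (a = 6*(-81) = -486)
D = 15 (D = 9 + 6 = 15)
a*D = -486*15 = -7290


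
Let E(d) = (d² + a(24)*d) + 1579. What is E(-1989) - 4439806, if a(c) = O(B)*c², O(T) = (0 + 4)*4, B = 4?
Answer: -18812730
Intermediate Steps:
O(T) = 16 (O(T) = 4*4 = 16)
a(c) = 16*c²
E(d) = 1579 + d² + 9216*d (E(d) = (d² + (16*24²)*d) + 1579 = (d² + (16*576)*d) + 1579 = (d² + 9216*d) + 1579 = 1579 + d² + 9216*d)
E(-1989) - 4439806 = (1579 + (-1989)² + 9216*(-1989)) - 4439806 = (1579 + 3956121 - 18330624) - 4439806 = -14372924 - 4439806 = -18812730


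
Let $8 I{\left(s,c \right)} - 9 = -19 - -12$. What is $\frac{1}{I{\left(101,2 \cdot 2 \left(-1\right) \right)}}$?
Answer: $4$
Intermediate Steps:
$I{\left(s,c \right)} = \frac{1}{4}$ ($I{\left(s,c \right)} = \frac{9}{8} + \frac{-19 - -12}{8} = \frac{9}{8} + \frac{-19 + 12}{8} = \frac{9}{8} + \frac{1}{8} \left(-7\right) = \frac{9}{8} - \frac{7}{8} = \frac{1}{4}$)
$\frac{1}{I{\left(101,2 \cdot 2 \left(-1\right) \right)}} = \frac{1}{\frac{1}{4}} = 4$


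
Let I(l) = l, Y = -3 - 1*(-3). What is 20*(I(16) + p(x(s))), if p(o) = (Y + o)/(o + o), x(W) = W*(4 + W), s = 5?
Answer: 330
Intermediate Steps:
Y = 0 (Y = -3 + 3 = 0)
p(o) = ½ (p(o) = (0 + o)/(o + o) = o/((2*o)) = o*(1/(2*o)) = ½)
20*(I(16) + p(x(s))) = 20*(16 + ½) = 20*(33/2) = 330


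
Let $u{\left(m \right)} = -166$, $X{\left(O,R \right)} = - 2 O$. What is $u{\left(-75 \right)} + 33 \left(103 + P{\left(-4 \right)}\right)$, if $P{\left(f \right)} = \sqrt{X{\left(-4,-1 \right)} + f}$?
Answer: $3299$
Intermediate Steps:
$P{\left(f \right)} = \sqrt{8 + f}$ ($P{\left(f \right)} = \sqrt{\left(-2\right) \left(-4\right) + f} = \sqrt{8 + f}$)
$u{\left(-75 \right)} + 33 \left(103 + P{\left(-4 \right)}\right) = -166 + 33 \left(103 + \sqrt{8 - 4}\right) = -166 + 33 \left(103 + \sqrt{4}\right) = -166 + 33 \left(103 + 2\right) = -166 + 33 \cdot 105 = -166 + 3465 = 3299$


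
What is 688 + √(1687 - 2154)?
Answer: 688 + I*√467 ≈ 688.0 + 21.61*I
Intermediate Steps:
688 + √(1687 - 2154) = 688 + √(-467) = 688 + I*√467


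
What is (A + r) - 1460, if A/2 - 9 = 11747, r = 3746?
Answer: 25798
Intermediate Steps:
A = 23512 (A = 18 + 2*11747 = 18 + 23494 = 23512)
(A + r) - 1460 = (23512 + 3746) - 1460 = 27258 - 1460 = 25798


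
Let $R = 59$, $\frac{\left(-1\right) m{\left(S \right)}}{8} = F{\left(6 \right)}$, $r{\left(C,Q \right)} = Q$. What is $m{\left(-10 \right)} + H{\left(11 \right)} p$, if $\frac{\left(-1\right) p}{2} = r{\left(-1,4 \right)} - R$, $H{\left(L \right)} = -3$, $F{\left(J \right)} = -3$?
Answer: $-306$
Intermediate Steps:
$m{\left(S \right)} = 24$ ($m{\left(S \right)} = \left(-8\right) \left(-3\right) = 24$)
$p = 110$ ($p = - 2 \left(4 - 59\right) = \left(-2\right) \left(-55\right) = 110$)
$m{\left(-10 \right)} + H{\left(11 \right)} p = 24 - 330 = -306$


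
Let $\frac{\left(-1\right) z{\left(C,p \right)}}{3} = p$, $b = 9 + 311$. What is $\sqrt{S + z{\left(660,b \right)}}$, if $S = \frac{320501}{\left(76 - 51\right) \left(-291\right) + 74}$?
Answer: $\frac{i \sqrt{52088152661}}{7201} \approx 31.694 i$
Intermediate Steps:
$b = 320$
$z{\left(C,p \right)} = - 3 p$
$S = - \frac{320501}{7201}$ ($S = \frac{320501}{\left(76 - 51\right) \left(-291\right) + 74} = \frac{320501}{25 \left(-291\right) + 74} = \frac{320501}{-7275 + 74} = \frac{320501}{-7201} = 320501 \left(- \frac{1}{7201}\right) = - \frac{320501}{7201} \approx -44.508$)
$\sqrt{S + z{\left(660,b \right)}} = \sqrt{- \frac{320501}{7201} - 960} = \sqrt{- \frac{7233461}{7201}} = \frac{i \sqrt{52088152661}}{7201}$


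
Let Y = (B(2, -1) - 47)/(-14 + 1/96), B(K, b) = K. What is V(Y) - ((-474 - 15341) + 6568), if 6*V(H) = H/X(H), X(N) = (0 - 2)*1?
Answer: 12418361/1343 ≈ 9246.7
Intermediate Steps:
Y = 4320/1343 (Y = (2 - 47)/(-14 + 1/96) = -45/(-14 + 1/96) = -45/(-1343/96) = -45*(-96/1343) = 4320/1343 ≈ 3.2167)
X(N) = -2 (X(N) = -2*1 = -2)
V(H) = -H/12 (V(H) = (H/(-2))/6 = (H*(-½))/6 = (-H/2)/6 = -H/12)
V(Y) - ((-474 - 15341) + 6568) = -1/12*4320/1343 - ((-474 - 15341) + 6568) = -360/1343 - (-15815 + 6568) = -360/1343 - 1*(-9247) = -360/1343 + 9247 = 12418361/1343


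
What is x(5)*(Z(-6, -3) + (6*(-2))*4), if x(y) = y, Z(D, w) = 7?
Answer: -205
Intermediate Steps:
x(5)*(Z(-6, -3) + (6*(-2))*4) = 5*(7 + (6*(-2))*4) = 5*(7 - 12*4) = 5*(7 - 48) = 5*(-41) = -205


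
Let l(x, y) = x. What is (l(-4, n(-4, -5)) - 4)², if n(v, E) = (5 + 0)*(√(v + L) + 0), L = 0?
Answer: 64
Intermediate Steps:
n(v, E) = 5*√v (n(v, E) = (5 + 0)*(√(v + 0) + 0) = 5*(√v + 0) = 5*√v)
(l(-4, n(-4, -5)) - 4)² = (-4 - 4)² = (-8)² = 64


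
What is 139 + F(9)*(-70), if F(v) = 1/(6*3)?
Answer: 1216/9 ≈ 135.11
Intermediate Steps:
F(v) = 1/18
139 + F(9)*(-70) = 139 + (1/18)*(-70) = 139 - 35/9 = 1216/9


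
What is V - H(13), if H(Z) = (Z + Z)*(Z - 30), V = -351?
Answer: 91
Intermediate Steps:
H(Z) = 2*Z*(-30 + Z) (H(Z) = (2*Z)*(-30 + Z) = 2*Z*(-30 + Z))
V - H(13) = -351 - 2*13*(-30 + 13) = -351 - 2*13*(-17) = -351 - 1*(-442) = -351 + 442 = 91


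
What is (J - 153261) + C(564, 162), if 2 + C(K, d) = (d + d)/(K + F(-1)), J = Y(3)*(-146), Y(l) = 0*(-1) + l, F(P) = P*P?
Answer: -86840741/565 ≈ -1.5370e+5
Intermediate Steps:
F(P) = P**2
Y(l) = l (Y(l) = 0 + l = l)
J = -438 (J = 3*(-146) = -438)
C(K, d) = -2 + 2*d/(1 + K) (C(K, d) = -2 + (d + d)/(K + (-1)**2) = -2 + (2*d)/(K + 1) = -2 + (2*d)/(1 + K) = -2 + 2*d/(1 + K))
(J - 153261) + C(564, 162) = (-438 - 153261) + 2*(-1 + 162 - 1*564)/(1 + 564) = -153699 + 2*(-1 + 162 - 564)/565 = -153699 + 2*(1/565)*(-403) = -153699 - 806/565 = -86840741/565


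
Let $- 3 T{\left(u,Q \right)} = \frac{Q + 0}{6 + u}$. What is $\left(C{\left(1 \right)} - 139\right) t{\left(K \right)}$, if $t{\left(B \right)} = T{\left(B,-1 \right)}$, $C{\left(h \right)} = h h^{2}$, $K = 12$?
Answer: $- \frac{23}{9} \approx -2.5556$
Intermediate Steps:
$T{\left(u,Q \right)} = - \frac{Q}{3 \left(6 + u\right)}$ ($T{\left(u,Q \right)} = - \frac{\left(Q + 0\right) \frac{1}{6 + u}}{3} = - \frac{Q \frac{1}{6 + u}}{3} = - \frac{Q}{3 \left(6 + u\right)}$)
$C{\left(h \right)} = h^{3}$
$t{\left(B \right)} = \frac{1}{18 + 3 B}$ ($t{\left(B \right)} = \left(-1\right) \left(-1\right) \frac{1}{18 + 3 B} = \frac{1}{18 + 3 B}$)
$\left(C{\left(1 \right)} - 139\right) t{\left(K \right)} = \left(1^{3} - 139\right) \frac{1}{3 \left(6 + 12\right)} = \left(1 - 139\right) \frac{1}{3 \cdot 18} = - 138 \cdot \frac{1}{3} \cdot \frac{1}{18} = \left(-138\right) \frac{1}{54} = - \frac{23}{9}$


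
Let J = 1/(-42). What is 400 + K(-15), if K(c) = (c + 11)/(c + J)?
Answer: 252568/631 ≈ 400.27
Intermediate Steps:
J = -1/42 ≈ -0.023810
K(c) = (11 + c)/(-1/42 + c) (K(c) = (c + 11)/(c - 1/42) = (11 + c)/(-1/42 + c))
400 + K(-15) = 400 + 42*(11 - 15)/(-1 + 42*(-15)) = 400 + 42*(-4)/(-1 - 630) = 400 + 42*(-4)/(-631) = 400 + 42*(-1/631)*(-4) = 400 + 168/631 = 252568/631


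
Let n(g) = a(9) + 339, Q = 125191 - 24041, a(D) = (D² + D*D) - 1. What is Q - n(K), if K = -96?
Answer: 100650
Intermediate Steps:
a(D) = -1 + 2*D² (a(D) = (D² + D²) - 1 = 2*D² - 1 = -1 + 2*D²)
Q = 101150
n(g) = 500 (n(g) = (-1 + 2*9²) + 339 = (-1 + 2*81) + 339 = (-1 + 162) + 339 = 161 + 339 = 500)
Q - n(K) = 101150 - 1*500 = 101150 - 500 = 100650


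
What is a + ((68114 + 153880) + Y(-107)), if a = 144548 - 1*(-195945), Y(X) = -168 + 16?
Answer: 562335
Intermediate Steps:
Y(X) = -152
a = 340493 (a = 144548 + 195945 = 340493)
a + ((68114 + 153880) + Y(-107)) = 340493 + ((68114 + 153880) - 152) = 340493 + (221994 - 152) = 340493 + 221842 = 562335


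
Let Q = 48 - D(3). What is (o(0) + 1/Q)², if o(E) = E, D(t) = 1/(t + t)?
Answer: 36/82369 ≈ 0.00043706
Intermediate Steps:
D(t) = 1/(2*t)
Q = 287/6 (Q = 48 - 1/(2*3) = 48 - 1*⅙ = 48 - ⅙ = 287/6 ≈ 47.833)
(o(0) + 1/Q)² = (0 + 1/(287/6))² = (0 + 6/287)² = (6/287)² = 36/82369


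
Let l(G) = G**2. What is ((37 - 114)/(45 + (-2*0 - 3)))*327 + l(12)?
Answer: -911/2 ≈ -455.50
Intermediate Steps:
((37 - 114)/(45 + (-2*0 - 3)))*327 + l(12) = ((37 - 114)/(45 + (-2*0 - 3)))*327 + 12**2 = -77/(45 + (0 - 3))*327 + 144 = -77/(45 - 3)*327 + 144 = -77/42*327 + 144 = -77*1/42*327 + 144 = -11/6*327 + 144 = -1199/2 + 144 = -911/2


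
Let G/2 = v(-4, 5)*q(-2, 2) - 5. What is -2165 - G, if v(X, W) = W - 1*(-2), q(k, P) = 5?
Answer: -2225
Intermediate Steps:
v(X, W) = 2 + W (v(X, W) = W + 2 = 2 + W)
G = 60 (G = 2*((2 + 5)*5 - 5) = 2*(7*5 - 5) = 2*(35 - 5) = 2*30 = 60)
-2165 - G = -2165 - 1*60 = -2165 - 60 = -2225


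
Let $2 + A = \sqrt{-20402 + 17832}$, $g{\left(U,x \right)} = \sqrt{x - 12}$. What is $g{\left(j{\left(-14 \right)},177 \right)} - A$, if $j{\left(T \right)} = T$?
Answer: $2 + \sqrt{165} - i \sqrt{2570} \approx 14.845 - 50.695 i$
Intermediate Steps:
$g{\left(U,x \right)} = \sqrt{-12 + x}$
$A = -2 + i \sqrt{2570}$ ($A = -2 + \sqrt{-20402 + 17832} = -2 + \sqrt{-2570} = -2 + i \sqrt{2570} \approx -2.0 + 50.695 i$)
$g{\left(j{\left(-14 \right)},177 \right)} - A = \sqrt{-12 + 177} - \left(-2 + i \sqrt{2570}\right) = \sqrt{165} + \left(2 - i \sqrt{2570}\right) = 2 + \sqrt{165} - i \sqrt{2570}$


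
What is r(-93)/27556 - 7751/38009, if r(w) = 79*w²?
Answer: 25756860883/1047376004 ≈ 24.592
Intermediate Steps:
r(-93)/27556 - 7751/38009 = (79*(-93)²)/27556 - 7751/38009 = (79*8649)*(1/27556) - 7751*1/38009 = 683271*(1/27556) - 7751/38009 = 683271/27556 - 7751/38009 = 25756860883/1047376004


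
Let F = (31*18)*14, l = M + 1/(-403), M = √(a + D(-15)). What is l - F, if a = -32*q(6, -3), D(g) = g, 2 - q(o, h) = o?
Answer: -3148237/403 + √113 ≈ -7801.4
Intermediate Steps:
q(o, h) = 2 - o
a = 128 (a = -32*(2 - 1*6) = -32*(2 - 6) = -32*(-4) = 128)
M = √113 (M = √(128 - 15) = √113 ≈ 10.630)
l = -1/403 + √113 (l = √113 + 1/(-403) = √113 - 1/403 = -1/403 + √113 ≈ 10.628)
F = 7812 (F = 558*14 = 7812)
l - F = (-1/403 + √113) - 1*7812 = (-1/403 + √113) - 7812 = -3148237/403 + √113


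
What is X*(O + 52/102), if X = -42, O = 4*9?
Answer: -26068/17 ≈ -1533.4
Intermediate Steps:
O = 36
X*(O + 52/102) = -42*(36 + 52/102) = -42*(36 + 52*(1/102)) = -42*(36 + 26/51) = -42*1862/51 = -26068/17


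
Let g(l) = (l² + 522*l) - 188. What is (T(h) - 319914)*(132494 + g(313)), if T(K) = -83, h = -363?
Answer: -125970339017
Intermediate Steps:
g(l) = -188 + l² + 522*l
(T(h) - 319914)*(132494 + g(313)) = (-83 - 319914)*(132494 + (-188 + 313² + 522*313)) = -319997*(132494 + (-188 + 97969 + 163386)) = -319997*(132494 + 261167) = -319997*393661 = -125970339017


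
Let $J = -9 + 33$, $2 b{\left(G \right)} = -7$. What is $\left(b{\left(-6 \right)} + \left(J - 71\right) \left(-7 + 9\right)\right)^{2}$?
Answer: $\frac{38025}{4} \approx 9506.3$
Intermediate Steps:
$b{\left(G \right)} = - \frac{7}{2}$ ($b{\left(G \right)} = \frac{1}{2} \left(-7\right) = - \frac{7}{2}$)
$J = 24$
$\left(b{\left(-6 \right)} + \left(J - 71\right) \left(-7 + 9\right)\right)^{2} = \left(- \frac{7}{2} + \left(24 - 71\right) \left(-7 + 9\right)\right)^{2} = \left(- \frac{7}{2} - 94\right)^{2} = \left(- \frac{195}{2}\right)^{2} = \frac{38025}{4}$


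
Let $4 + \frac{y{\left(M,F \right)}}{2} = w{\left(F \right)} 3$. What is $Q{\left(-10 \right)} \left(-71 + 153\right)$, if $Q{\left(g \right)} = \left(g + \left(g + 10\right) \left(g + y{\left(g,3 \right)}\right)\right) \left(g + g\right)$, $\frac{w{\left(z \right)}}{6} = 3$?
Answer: $16400$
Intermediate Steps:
$w{\left(z \right)} = 18$ ($w{\left(z \right)} = 6 \cdot 3 = 18$)
$y{\left(M,F \right)} = 100$ ($y{\left(M,F \right)} = -8 + 2 \cdot 18 \cdot 3 = -8 + 2 \cdot 54 = -8 + 108 = 100$)
$Q{\left(g \right)} = 2 g \left(g + \left(10 + g\right) \left(100 + g\right)\right)$ ($Q{\left(g \right)} = \left(g + \left(g + 10\right) \left(g + 100\right)\right) \left(g + g\right) = \left(g + \left(10 + g\right) \left(100 + g\right)\right) 2 g = 2 g \left(g + \left(10 + g\right) \left(100 + g\right)\right)$)
$Q{\left(-10 \right)} \left(-71 + 153\right) = 2 \left(-10\right) \left(1000 + \left(-10\right)^{2} + 111 \left(-10\right)\right) \left(-71 + 153\right) = 2 \left(-10\right) \left(1000 + 100 - 1110\right) 82 = 2 \left(-10\right) \left(-10\right) 82 = 200 \cdot 82 = 16400$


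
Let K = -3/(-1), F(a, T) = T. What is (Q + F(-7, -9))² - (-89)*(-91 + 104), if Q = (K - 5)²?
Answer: 1182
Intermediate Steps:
K = 3 (K = -3*(-1) = 3)
Q = 4 (Q = (3 - 5)² = (-2)² = 4)
(Q + F(-7, -9))² - (-89)*(-91 + 104) = (4 - 9)² - (-89)*(-91 + 104) = (-5)² - (-89)*13 = 25 - 1*(-1157) = 25 + 1157 = 1182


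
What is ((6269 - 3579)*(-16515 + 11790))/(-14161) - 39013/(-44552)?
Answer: 80974217299/90128696 ≈ 898.43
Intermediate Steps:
((6269 - 3579)*(-16515 + 11790))/(-14161) - 39013/(-44552) = (2690*(-4725))*(-1/14161) - 39013*(-1/44552) = -12710250*(-1/14161) + 39013/44552 = 1815750/2023 + 39013/44552 = 80974217299/90128696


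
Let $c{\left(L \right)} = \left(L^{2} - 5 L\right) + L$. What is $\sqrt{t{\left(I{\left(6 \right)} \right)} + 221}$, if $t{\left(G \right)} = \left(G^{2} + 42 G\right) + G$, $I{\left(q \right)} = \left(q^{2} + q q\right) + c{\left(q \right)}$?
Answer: $\sqrt{10889} \approx 104.35$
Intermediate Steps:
$c{\left(L \right)} = L^{2} - 4 L$
$I{\left(q \right)} = 2 q^{2} + q \left(-4 + q\right)$ ($I{\left(q \right)} = \left(q^{2} + q q\right) + q \left(-4 + q\right) = \left(q^{2} + q^{2}\right) + q \left(-4 + q\right) = 2 q^{2} + q \left(-4 + q\right)$)
$t{\left(G \right)} = G^{2} + 43 G$
$\sqrt{t{\left(I{\left(6 \right)} \right)} + 221} = \sqrt{6 \left(-4 + 3 \cdot 6\right) \left(43 + 6 \left(-4 + 3 \cdot 6\right)\right) + 221} = \sqrt{6 \left(-4 + 18\right) \left(43 + 6 \left(-4 + 18\right)\right) + 221} = \sqrt{6 \cdot 14 \left(43 + 6 \cdot 14\right) + 221} = \sqrt{84 \left(43 + 84\right) + 221} = \sqrt{84 \cdot 127 + 221} = \sqrt{10668 + 221} = \sqrt{10889}$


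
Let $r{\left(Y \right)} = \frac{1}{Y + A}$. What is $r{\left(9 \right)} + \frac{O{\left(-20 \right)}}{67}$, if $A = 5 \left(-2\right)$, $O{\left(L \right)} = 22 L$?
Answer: $- \frac{507}{67} \approx -7.5672$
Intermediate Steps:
$A = -10$
$r{\left(Y \right)} = \frac{1}{-10 + Y}$ ($r{\left(Y \right)} = \frac{1}{Y - 10} = \frac{1}{-10 + Y}$)
$r{\left(9 \right)} + \frac{O{\left(-20 \right)}}{67} = \frac{1}{-10 + 9} + \frac{22 \left(-20\right)}{67} = \frac{1}{-1} - \frac{440}{67} = -1 - \frac{440}{67} = - \frac{507}{67}$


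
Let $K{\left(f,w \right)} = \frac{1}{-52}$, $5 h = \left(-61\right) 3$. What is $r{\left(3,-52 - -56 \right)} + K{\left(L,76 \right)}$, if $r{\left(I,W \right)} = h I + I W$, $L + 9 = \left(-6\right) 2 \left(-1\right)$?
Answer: $- \frac{25433}{260} \approx -97.819$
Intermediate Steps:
$h = - \frac{183}{5}$ ($h = \frac{\left(-61\right) 3}{5} = \frac{1}{5} \left(-183\right) = - \frac{183}{5} \approx -36.6$)
$L = 3$ ($L = -9 + \left(-6\right) 2 \left(-1\right) = -9 - -12 = -9 + 12 = 3$)
$r{\left(I,W \right)} = - \frac{183 I}{5} + I W$
$K{\left(f,w \right)} = - \frac{1}{52}$
$r{\left(3,-52 - -56 \right)} + K{\left(L,76 \right)} = \frac{1}{5} \cdot 3 \left(-183 + 5 \left(-52 - -56\right)\right) - \frac{1}{52} = \frac{1}{5} \cdot 3 \left(-183 + 5 \left(-52 + 56\right)\right) - \frac{1}{52} = \frac{1}{5} \cdot 3 \left(-183 + 5 \cdot 4\right) - \frac{1}{52} = \frac{1}{5} \cdot 3 \left(-183 + 20\right) - \frac{1}{52} = \frac{1}{5} \cdot 3 \left(-163\right) - \frac{1}{52} = - \frac{489}{5} - \frac{1}{52} = - \frac{25433}{260}$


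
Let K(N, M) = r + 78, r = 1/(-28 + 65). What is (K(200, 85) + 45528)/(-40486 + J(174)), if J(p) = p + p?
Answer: -1687423/1485106 ≈ -1.1362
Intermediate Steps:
J(p) = 2*p
r = 1/37 ≈ 0.027027
K(N, M) = 2887/37 (K(N, M) = 1/37 + 78 = 2887/37)
(K(200, 85) + 45528)/(-40486 + J(174)) = (2887/37 + 45528)/(-40486 + 2*174) = 1687423/(37*(-40486 + 348)) = (1687423/37)/(-40138) = (1687423/37)*(-1/40138) = -1687423/1485106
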